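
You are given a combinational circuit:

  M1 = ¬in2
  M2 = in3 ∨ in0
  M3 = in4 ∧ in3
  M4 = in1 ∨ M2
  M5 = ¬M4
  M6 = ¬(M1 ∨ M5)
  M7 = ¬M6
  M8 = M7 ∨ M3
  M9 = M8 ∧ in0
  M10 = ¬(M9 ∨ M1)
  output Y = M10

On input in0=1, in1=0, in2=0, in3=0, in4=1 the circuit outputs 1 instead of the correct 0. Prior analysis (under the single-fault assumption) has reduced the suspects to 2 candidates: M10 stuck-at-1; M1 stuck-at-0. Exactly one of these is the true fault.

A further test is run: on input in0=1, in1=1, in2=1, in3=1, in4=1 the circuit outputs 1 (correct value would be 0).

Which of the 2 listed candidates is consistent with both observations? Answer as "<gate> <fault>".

Evaluate each candidate on input in0=1, in1=1, in2=1, in3=1, in4=1:
  M10 stuck-at-1: M1=0, M2=1, M3=1, M4=1, M5=0, M6=1, M7=0, M8=1, M9=1, M10=1 [stuck-at-1] → 1 — matches
  M1 stuck-at-0: M1=0 [stuck-at-0], M2=1, M3=1, M4=1, M5=0, M6=1, M7=0, M8=1, M9=1, M10=0 → 0 — eliminated
Only M10 stuck-at-1 reproduces the observed 1.

M10 stuck-at-1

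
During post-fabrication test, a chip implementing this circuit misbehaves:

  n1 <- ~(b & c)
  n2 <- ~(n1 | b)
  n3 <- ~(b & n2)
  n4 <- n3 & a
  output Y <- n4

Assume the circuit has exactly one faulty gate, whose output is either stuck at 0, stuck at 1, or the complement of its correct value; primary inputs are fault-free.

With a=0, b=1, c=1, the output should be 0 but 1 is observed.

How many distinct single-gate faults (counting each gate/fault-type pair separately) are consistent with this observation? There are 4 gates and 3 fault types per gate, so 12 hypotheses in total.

2

Fault-free: n1=0, n2=0, n3=1, n4=0 → 0. Observed 1.
  n1 stuck-at-0: output 0 ✗
  n1 stuck-at-1: output 0 ✗
  n1 inverted output: output 0 ✗
  n2 stuck-at-0: output 0 ✗
  n2 stuck-at-1: output 0 ✗
  n2 inverted output: output 0 ✗
  n3 stuck-at-0: output 0 ✗
  n3 stuck-at-1: output 0 ✗
  n3 inverted output: output 0 ✗
  n4 stuck-at-0: output 0 ✗
  n4 stuck-at-1: output 1 ✓
  n4 inverted output: output 1 ✓
Consistent faults: {n4 stuck-at-1, n4 inverted output} — 2 in all.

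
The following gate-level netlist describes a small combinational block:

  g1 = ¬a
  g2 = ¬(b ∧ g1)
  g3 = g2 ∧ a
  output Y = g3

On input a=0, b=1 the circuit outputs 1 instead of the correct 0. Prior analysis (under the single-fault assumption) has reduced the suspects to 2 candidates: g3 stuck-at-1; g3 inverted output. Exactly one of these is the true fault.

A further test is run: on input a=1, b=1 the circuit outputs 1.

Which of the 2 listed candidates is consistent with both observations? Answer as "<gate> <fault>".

Evaluate each candidate on input a=1, b=1:
  g3 stuck-at-1: g1=0, g2=1, g3=1 [stuck-at-1] → 1 — matches
  g3 inverted output: g1=0, g2=1, g3=0 [inverted output] → 0 — eliminated
Only g3 stuck-at-1 reproduces the observed 1.

g3 stuck-at-1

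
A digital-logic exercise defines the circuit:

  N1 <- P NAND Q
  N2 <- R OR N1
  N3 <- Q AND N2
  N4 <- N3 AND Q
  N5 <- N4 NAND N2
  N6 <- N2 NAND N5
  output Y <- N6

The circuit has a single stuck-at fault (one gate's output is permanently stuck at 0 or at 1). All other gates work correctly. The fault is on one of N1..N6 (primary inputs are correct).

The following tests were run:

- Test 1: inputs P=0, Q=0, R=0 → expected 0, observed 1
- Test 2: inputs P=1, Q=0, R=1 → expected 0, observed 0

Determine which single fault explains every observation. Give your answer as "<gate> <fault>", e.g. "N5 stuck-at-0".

N1 stuck-at-0

Fault-free values for test 1 (P=0, Q=0, R=0): N1=1, N2=1, N3=0, N4=0, N5=1, N6=0, giving Y=0. Observed 1.
Test 1: faults giving observed 1 are {N1 stuck-at-0, N2 stuck-at-0, N4 stuck-at-1, N5 stuck-at-0, N6 stuck-at-1}.
Test 2 (P=1, Q=0, R=1): fault-free N1=1, N2=1, N3=0, N4=0, N5=1, N6=0 → 0; observed 0. Eliminates N2 stuck-at-0, N4 stuck-at-1, N5 stuck-at-0, N6 stuck-at-1.
Only N1 stuck-at-0 is consistent with every test.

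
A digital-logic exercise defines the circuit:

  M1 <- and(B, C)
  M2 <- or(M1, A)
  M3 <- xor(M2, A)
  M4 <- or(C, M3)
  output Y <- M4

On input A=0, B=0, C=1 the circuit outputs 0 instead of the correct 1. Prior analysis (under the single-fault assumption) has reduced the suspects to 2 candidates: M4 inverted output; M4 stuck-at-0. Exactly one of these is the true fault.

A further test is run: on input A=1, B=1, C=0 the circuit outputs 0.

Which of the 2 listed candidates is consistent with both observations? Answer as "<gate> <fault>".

Evaluate each candidate on input A=1, B=1, C=0:
  M4 inverted output: M1=0, M2=1, M3=0, M4=1 [inverted output] → 1 — eliminated
  M4 stuck-at-0: M1=0, M2=1, M3=0, M4=0 [stuck-at-0] → 0 — matches
Only M4 stuck-at-0 reproduces the observed 0.

M4 stuck-at-0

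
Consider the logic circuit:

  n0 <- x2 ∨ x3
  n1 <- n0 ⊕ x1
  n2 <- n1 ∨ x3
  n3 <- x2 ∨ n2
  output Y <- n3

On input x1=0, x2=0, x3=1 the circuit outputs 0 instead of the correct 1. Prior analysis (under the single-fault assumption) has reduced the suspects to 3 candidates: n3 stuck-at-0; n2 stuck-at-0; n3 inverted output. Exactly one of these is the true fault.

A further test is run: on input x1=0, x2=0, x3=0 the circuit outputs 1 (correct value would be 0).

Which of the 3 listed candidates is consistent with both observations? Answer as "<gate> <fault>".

n3 inverted output

Evaluate each candidate on input x1=0, x2=0, x3=0:
  n3 stuck-at-0: n0=0, n1=0, n2=0, n3=0 [stuck-at-0] → 0 — eliminated
  n2 stuck-at-0: n0=0, n1=0, n2=0 [stuck-at-0], n3=0 → 0 — eliminated
  n3 inverted output: n0=0, n1=0, n2=0, n3=1 [inverted output] → 1 — matches
Only n3 inverted output reproduces the observed 1.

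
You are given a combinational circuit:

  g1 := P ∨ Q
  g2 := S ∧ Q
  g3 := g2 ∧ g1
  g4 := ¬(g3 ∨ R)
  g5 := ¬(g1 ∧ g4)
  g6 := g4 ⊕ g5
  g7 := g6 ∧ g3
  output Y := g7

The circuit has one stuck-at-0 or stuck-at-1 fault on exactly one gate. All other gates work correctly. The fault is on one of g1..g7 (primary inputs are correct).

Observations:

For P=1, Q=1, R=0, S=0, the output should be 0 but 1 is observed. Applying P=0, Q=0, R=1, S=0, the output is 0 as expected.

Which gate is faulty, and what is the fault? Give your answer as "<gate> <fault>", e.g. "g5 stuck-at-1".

g2 stuck-at-1

Fault-free values for test 1 (P=1, Q=1, R=0, S=0): g1=1, g2=0, g3=0, g4=1, g5=0, g6=1, g7=0, giving Y=0. Observed 1.
Test 1: faults giving observed 1 are {g2 stuck-at-1, g3 stuck-at-1, g7 stuck-at-1}.
Test 2 (P=0, Q=0, R=1, S=0): fault-free g1=0, g2=0, g3=0, g4=0, g5=1, g6=1, g7=0 → 0; observed 0. Eliminates g3 stuck-at-1, g7 stuck-at-1.
Only g2 stuck-at-1 is consistent with every test.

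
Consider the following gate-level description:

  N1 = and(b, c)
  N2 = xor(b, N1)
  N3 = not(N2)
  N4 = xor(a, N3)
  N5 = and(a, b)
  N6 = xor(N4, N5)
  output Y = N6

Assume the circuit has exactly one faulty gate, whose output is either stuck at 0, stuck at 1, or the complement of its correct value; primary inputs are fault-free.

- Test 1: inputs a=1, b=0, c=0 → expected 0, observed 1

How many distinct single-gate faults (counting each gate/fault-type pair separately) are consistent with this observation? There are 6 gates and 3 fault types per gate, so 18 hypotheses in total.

12

Fault-free: N1=0, N2=0, N3=1, N4=0, N5=0, N6=0 → 0. Observed 1.
  N1: stuck-at-1, inverted output ✓; others ✗
  N2: stuck-at-1, inverted output ✓; others ✗
  N3: stuck-at-0, inverted output ✓; others ✗
  N4: stuck-at-1, inverted output ✓; others ✗
  N5: stuck-at-1, inverted output ✓; others ✗
  N6: stuck-at-1, inverted output ✓; others ✗
Consistent faults: {N1 stuck-at-1, N1 inverted output, N2 stuck-at-1, N2 inverted output, N3 stuck-at-0, N3 inverted output, N4 stuck-at-1, N4 inverted output, N5 stuck-at-1, N5 inverted output, N6 stuck-at-1, N6 inverted output} — 12 in all.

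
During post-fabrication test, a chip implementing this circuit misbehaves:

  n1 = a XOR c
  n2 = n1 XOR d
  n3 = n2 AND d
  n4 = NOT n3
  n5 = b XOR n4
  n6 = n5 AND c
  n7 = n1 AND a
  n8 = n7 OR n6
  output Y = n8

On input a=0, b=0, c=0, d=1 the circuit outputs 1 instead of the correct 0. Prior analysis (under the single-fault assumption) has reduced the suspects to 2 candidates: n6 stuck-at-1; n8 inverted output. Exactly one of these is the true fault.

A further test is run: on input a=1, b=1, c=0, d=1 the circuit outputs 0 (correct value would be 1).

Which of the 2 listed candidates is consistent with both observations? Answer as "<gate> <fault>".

Evaluate each candidate on input a=1, b=1, c=0, d=1:
  n6 stuck-at-1: n1=1, n2=0, n3=0, n4=1, n5=0, n6=1 [stuck-at-1], n7=1, n8=1 → 1 — eliminated
  n8 inverted output: n1=1, n2=0, n3=0, n4=1, n5=0, n6=0, n7=1, n8=0 [inverted output] → 0 — matches
Only n8 inverted output reproduces the observed 0.

n8 inverted output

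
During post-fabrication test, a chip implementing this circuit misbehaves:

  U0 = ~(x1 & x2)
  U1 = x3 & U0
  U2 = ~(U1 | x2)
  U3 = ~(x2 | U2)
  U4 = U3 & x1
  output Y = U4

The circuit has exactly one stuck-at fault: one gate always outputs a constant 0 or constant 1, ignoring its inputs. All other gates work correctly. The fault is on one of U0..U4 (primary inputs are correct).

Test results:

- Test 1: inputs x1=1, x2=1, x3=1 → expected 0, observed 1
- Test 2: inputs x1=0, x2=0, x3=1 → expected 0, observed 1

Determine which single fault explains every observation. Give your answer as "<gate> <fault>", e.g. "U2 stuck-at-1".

U4 stuck-at-1

Fault-free values for test 1 (x1=1, x2=1, x3=1): U0=0, U1=0, U2=0, U3=0, U4=0, giving Y=0. Observed 1.
Test 1: faults giving observed 1 are {U3 stuck-at-1, U4 stuck-at-1}.
Test 2 (x1=0, x2=0, x3=1): fault-free U0=1, U1=1, U2=0, U3=1, U4=0 → 0; observed 1. Eliminates U3 stuck-at-1.
Only U4 stuck-at-1 is consistent with every test.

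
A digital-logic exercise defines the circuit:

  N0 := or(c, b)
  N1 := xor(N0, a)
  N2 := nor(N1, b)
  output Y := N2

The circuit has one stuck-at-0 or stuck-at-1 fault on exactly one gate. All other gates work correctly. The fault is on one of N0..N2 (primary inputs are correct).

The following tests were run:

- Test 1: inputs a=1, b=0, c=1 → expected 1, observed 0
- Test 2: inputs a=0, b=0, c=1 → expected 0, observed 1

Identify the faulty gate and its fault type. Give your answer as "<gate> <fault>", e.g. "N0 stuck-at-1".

Fault-free values for test 1 (a=1, b=0, c=1): N0=1, N1=0, N2=1, giving Y=1. Observed 0.
Test 1: faults giving observed 0 are {N0 stuck-at-0, N1 stuck-at-1, N2 stuck-at-0}.
Test 2 (a=0, b=0, c=1): fault-free N0=1, N1=1, N2=0 → 0; observed 1. Eliminates N1 stuck-at-1, N2 stuck-at-0.
Only N0 stuck-at-0 is consistent with every test.

N0 stuck-at-0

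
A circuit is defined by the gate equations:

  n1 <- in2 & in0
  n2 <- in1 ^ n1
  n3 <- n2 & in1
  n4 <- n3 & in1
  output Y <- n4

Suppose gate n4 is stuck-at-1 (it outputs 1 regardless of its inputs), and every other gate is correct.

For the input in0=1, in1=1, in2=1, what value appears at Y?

1

Propagate with n4 forced: n1=1, n2=0, n3=0, n4=1 [stuck-at-1].
So Y = 1. (Without the fault it would be 0.)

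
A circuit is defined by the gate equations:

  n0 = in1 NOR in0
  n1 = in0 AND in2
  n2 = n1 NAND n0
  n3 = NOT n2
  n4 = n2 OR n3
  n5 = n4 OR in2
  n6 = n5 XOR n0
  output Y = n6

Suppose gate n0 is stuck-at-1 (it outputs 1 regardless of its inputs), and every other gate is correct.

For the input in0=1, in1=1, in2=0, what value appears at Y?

0

Propagate with n0 forced: n0=1 [stuck-at-1], n1=0, n2=1, n3=0, n4=1, n5=1, n6=0.
So Y = 0. (Without the fault it would be 1.)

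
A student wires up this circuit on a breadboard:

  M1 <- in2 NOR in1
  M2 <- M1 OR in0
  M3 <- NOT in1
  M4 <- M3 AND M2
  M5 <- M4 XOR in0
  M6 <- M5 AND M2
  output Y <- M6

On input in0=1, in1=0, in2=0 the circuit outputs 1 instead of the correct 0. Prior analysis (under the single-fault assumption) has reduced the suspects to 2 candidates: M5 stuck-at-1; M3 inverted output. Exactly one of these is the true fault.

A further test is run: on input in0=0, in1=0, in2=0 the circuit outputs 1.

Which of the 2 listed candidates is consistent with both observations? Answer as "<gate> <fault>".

Evaluate each candidate on input in0=0, in1=0, in2=0:
  M5 stuck-at-1: M1=1, M2=1, M3=1, M4=1, M5=1 [stuck-at-1], M6=1 → 1 — matches
  M3 inverted output: M1=1, M2=1, M3=0 [inverted output], M4=0, M5=0, M6=0 → 0 — eliminated
Only M5 stuck-at-1 reproduces the observed 1.

M5 stuck-at-1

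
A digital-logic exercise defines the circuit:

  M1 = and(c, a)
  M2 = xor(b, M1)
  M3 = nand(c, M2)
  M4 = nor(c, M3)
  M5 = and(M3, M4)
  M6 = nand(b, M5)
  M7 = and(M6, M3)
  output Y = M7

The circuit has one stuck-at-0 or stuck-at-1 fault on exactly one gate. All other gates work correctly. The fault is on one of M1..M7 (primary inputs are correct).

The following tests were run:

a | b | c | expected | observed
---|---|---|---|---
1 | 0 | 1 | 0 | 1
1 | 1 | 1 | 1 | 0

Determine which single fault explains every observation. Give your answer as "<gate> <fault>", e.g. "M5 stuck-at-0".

M1 stuck-at-0

Fault-free values for test 1 (a=1, b=0, c=1): M1=1, M2=1, M3=0, M4=0, M5=0, M6=1, M7=0, giving Y=0. Observed 1.
Test 1: faults giving observed 1 are {M1 stuck-at-0, M2 stuck-at-0, M3 stuck-at-1, M7 stuck-at-1}.
Test 2 (a=1, b=1, c=1): fault-free M1=1, M2=0, M3=1, M4=0, M5=0, M6=1, M7=1 → 1; observed 0. Eliminates M2 stuck-at-0, M3 stuck-at-1, M7 stuck-at-1.
Only M1 stuck-at-0 is consistent with every test.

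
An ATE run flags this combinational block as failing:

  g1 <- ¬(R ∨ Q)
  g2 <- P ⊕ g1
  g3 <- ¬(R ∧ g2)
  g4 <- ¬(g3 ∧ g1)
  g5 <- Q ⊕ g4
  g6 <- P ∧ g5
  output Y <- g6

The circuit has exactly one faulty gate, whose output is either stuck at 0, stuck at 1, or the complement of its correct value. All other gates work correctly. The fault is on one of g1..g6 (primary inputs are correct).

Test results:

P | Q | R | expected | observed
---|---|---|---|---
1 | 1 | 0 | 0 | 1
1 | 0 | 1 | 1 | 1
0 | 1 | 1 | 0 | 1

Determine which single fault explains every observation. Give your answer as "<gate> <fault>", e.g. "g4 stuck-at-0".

Fault-free values for test 1 (P=1, Q=1, R=0): g1=0, g2=1, g3=1, g4=1, g5=0, g6=0, giving Y=0. Observed 1.
Test 1: faults giving observed 1 are {g1 stuck-at-1, g1 inverted output, g4 stuck-at-0, g4 inverted output, g5 stuck-at-1, g5 inverted output, g6 stuck-at-1, g6 inverted output}.
Test 2 (P=1, Q=0, R=1): fault-free g1=0, g2=1, g3=0, g4=1, g5=1, g6=1 → 1; observed 1. Eliminates g1 stuck-at-1, g1 inverted output, g4 stuck-at-0, g4 inverted output, g5 inverted output, g6 inverted output.
Test 3 (P=0, Q=1, R=1): fault-free g1=0, g2=0, g3=1, g4=1, g5=0, g6=0 → 0; observed 1. Eliminates g5 stuck-at-1.
Only g6 stuck-at-1 is consistent with every test.

g6 stuck-at-1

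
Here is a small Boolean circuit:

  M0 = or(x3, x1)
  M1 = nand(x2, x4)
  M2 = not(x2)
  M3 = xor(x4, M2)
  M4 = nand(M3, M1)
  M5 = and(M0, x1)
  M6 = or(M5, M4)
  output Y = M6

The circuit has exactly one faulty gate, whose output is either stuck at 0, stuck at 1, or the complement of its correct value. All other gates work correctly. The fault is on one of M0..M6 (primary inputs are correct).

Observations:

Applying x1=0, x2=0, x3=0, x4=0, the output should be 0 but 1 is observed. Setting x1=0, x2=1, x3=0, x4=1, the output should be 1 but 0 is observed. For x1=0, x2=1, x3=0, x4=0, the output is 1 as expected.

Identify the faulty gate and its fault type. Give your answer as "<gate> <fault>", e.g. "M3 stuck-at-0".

M1 inverted output

Fault-free values for test 1 (x1=0, x2=0, x3=0, x4=0): M0=0, M1=1, M2=1, M3=1, M4=0, M5=0, M6=0, giving Y=0. Observed 1.
Test 1: faults giving observed 1 are {M1 stuck-at-0, M1 inverted output, M2 stuck-at-0, M2 inverted output, M3 stuck-at-0, M3 inverted output, M4 stuck-at-1, M4 inverted output, M5 stuck-at-1, M5 inverted output, M6 stuck-at-1, M6 inverted output}.
Test 2 (x1=0, x2=1, x3=0, x4=1): fault-free M0=0, M1=0, M2=0, M3=1, M4=1, M5=0, M6=1 → 1; observed 0. Eliminates M1 stuck-at-0, M2 stuck-at-0, M2 inverted output, M3 stuck-at-0, M3 inverted output, M4 stuck-at-1, M5 stuck-at-1, M5 inverted output, M6 stuck-at-1.
Test 3 (x1=0, x2=1, x3=0, x4=0): fault-free M0=0, M1=1, M2=0, M3=0, M4=1, M5=0, M6=1 → 1; observed 1. Eliminates M4 inverted output, M6 inverted output.
Only M1 inverted output is consistent with every test.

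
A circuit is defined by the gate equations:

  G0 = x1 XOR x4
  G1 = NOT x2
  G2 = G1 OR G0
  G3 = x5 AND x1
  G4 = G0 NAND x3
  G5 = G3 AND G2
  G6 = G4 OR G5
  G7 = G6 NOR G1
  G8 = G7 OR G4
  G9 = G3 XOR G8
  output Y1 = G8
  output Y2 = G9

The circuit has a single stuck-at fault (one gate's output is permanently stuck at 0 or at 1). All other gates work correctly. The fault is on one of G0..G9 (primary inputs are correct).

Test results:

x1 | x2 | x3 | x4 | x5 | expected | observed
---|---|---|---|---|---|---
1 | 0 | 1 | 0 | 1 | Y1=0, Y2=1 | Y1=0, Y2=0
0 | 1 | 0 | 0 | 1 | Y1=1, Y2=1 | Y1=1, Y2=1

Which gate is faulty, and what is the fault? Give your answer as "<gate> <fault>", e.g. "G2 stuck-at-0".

G3 stuck-at-0

Fault-free values for test 1 (x1=1, x2=0, x3=1, x4=0, x5=1): G0=1, G1=1, G2=1, G3=1, G4=0, G5=1, G6=1, G7=0, G8=0, G9=1, giving Y1=0, Y2=1. Observed Y1=0, Y2=0.
Test 1: faults giving observed Y1=0, Y2=0 are {G3 stuck-at-0, G9 stuck-at-0}.
Test 2 (x1=0, x2=1, x3=0, x4=0, x5=1): fault-free G0=0, G1=0, G2=0, G3=0, G4=1, G5=0, G6=1, G7=0, G8=1, G9=1 → Y1=1, Y2=1; observed Y1=1, Y2=1. Eliminates G9 stuck-at-0.
Only G3 stuck-at-0 is consistent with every test.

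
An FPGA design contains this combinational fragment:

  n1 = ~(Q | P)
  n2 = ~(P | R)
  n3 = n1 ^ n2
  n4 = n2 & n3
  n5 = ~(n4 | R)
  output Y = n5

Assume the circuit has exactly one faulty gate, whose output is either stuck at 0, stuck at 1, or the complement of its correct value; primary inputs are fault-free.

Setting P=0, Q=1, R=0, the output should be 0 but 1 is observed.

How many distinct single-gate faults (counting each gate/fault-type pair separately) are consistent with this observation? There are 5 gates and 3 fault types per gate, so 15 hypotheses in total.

Fault-free: n1=0, n2=1, n3=1, n4=1, n5=0 → 0. Observed 1.
  n1: stuck-at-1, inverted output ✓; others ✗
  n2: stuck-at-0, inverted output ✓; others ✗
  n3: stuck-at-0, inverted output ✓; others ✗
  n4: stuck-at-0, inverted output ✓; others ✗
  n5: stuck-at-1, inverted output ✓; others ✗
Consistent faults: {n1 stuck-at-1, n1 inverted output, n2 stuck-at-0, n2 inverted output, n3 stuck-at-0, n3 inverted output, n4 stuck-at-0, n4 inverted output, n5 stuck-at-1, n5 inverted output} — 10 in all.

10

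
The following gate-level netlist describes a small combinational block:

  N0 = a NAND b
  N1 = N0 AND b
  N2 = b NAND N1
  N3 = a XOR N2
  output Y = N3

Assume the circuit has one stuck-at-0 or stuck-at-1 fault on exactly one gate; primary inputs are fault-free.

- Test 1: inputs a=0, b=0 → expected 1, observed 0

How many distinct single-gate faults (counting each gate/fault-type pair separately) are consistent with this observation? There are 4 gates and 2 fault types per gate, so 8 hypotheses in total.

2

Fault-free: N0=1, N1=0, N2=1, N3=1 → 1. Observed 0.
  N0 stuck-at-0: output 1 ✗
  N0 stuck-at-1: output 1 ✗
  N1 stuck-at-0: output 1 ✗
  N1 stuck-at-1: output 1 ✗
  N2 stuck-at-0: output 0 ✓
  N2 stuck-at-1: output 1 ✗
  N3 stuck-at-0: output 0 ✓
  N3 stuck-at-1: output 1 ✗
Consistent faults: {N2 stuck-at-0, N3 stuck-at-0} — 2 in all.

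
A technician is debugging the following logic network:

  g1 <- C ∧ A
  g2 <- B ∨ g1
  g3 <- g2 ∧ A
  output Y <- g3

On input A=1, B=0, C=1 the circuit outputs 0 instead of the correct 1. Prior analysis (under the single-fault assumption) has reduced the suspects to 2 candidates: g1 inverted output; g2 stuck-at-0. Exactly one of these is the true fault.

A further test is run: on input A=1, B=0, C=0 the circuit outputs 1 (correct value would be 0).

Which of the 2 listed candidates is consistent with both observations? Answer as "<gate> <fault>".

Evaluate each candidate on input A=1, B=0, C=0:
  g1 inverted output: g1=1 [inverted output], g2=1, g3=1 → 1 — matches
  g2 stuck-at-0: g1=0, g2=0 [stuck-at-0], g3=0 → 0 — eliminated
Only g1 inverted output reproduces the observed 1.

g1 inverted output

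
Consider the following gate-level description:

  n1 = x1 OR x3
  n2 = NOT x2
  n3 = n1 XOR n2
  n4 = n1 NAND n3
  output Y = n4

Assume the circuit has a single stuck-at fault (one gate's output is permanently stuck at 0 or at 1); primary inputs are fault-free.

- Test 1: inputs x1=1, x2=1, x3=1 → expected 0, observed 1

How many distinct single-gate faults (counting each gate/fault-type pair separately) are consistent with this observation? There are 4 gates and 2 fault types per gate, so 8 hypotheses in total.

4

Fault-free: n1=1, n2=0, n3=1, n4=0 → 0. Observed 1.
  n1 stuck-at-0: output 1 ✓
  n1 stuck-at-1: output 0 ✗
  n2 stuck-at-0: output 0 ✗
  n2 stuck-at-1: output 1 ✓
  n3 stuck-at-0: output 1 ✓
  n3 stuck-at-1: output 0 ✗
  n4 stuck-at-0: output 0 ✗
  n4 stuck-at-1: output 1 ✓
Consistent faults: {n1 stuck-at-0, n2 stuck-at-1, n3 stuck-at-0, n4 stuck-at-1} — 4 in all.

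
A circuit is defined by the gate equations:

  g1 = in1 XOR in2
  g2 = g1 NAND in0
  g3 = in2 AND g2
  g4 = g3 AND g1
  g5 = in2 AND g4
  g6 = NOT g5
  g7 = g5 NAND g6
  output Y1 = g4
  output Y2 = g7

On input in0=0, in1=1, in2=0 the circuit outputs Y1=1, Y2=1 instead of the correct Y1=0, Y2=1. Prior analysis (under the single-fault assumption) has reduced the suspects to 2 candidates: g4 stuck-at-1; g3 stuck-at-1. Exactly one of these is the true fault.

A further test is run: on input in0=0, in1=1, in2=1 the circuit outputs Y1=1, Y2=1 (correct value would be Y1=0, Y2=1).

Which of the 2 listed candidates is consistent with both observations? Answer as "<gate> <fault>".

Evaluate each candidate on input in0=0, in1=1, in2=1:
  g4 stuck-at-1: g1=0, g2=1, g3=1, g4=1 [stuck-at-1], g5=1, g6=0, g7=1 → Y1=1, Y2=1 — matches
  g3 stuck-at-1: g1=0, g2=1, g3=1 [stuck-at-1], g4=0, g5=0, g6=1, g7=1 → Y1=0, Y2=1 — eliminated
Only g4 stuck-at-1 reproduces the observed Y1=1, Y2=1.

g4 stuck-at-1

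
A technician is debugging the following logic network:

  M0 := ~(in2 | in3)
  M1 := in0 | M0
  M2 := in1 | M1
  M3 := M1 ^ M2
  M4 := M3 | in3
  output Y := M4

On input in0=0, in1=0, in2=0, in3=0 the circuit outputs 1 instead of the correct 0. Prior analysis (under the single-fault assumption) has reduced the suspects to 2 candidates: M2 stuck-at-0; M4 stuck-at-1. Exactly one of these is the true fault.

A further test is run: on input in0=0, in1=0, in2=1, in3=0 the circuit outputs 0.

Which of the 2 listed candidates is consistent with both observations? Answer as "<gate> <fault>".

M2 stuck-at-0

Evaluate each candidate on input in0=0, in1=0, in2=1, in3=0:
  M2 stuck-at-0: M0=0, M1=0, M2=0 [stuck-at-0], M3=0, M4=0 → 0 — matches
  M4 stuck-at-1: M0=0, M1=0, M2=0, M3=0, M4=1 [stuck-at-1] → 1 — eliminated
Only M2 stuck-at-0 reproduces the observed 0.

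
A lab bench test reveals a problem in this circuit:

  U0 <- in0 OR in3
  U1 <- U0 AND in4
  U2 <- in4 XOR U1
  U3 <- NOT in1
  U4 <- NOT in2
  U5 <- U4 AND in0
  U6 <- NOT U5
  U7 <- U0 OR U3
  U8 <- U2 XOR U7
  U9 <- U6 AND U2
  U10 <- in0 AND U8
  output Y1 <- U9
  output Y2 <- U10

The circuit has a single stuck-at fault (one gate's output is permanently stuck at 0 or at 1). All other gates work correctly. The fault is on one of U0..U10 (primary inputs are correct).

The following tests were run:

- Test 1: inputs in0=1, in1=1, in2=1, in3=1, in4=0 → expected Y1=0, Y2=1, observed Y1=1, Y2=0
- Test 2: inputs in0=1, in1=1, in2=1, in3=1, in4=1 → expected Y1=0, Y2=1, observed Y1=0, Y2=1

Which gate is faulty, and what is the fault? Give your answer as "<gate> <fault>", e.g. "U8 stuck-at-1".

Fault-free values for test 1 (in0=1, in1=1, in2=1, in3=1, in4=0): U0=1, U1=0, U2=0, U3=0, U4=0, U5=0, U6=1, U7=1, U8=1, U9=0, U10=1, giving Y1=0, Y2=1. Observed Y1=1, Y2=0.
Test 1: faults giving observed Y1=1, Y2=0 are {U1 stuck-at-1, U2 stuck-at-1}.
Test 2 (in0=1, in1=1, in2=1, in3=1, in4=1): fault-free U0=1, U1=1, U2=0, U3=0, U4=0, U5=0, U6=1, U7=1, U8=1, U9=0, U10=1 → Y1=0, Y2=1; observed Y1=0, Y2=1. Eliminates U2 stuck-at-1.
Only U1 stuck-at-1 is consistent with every test.

U1 stuck-at-1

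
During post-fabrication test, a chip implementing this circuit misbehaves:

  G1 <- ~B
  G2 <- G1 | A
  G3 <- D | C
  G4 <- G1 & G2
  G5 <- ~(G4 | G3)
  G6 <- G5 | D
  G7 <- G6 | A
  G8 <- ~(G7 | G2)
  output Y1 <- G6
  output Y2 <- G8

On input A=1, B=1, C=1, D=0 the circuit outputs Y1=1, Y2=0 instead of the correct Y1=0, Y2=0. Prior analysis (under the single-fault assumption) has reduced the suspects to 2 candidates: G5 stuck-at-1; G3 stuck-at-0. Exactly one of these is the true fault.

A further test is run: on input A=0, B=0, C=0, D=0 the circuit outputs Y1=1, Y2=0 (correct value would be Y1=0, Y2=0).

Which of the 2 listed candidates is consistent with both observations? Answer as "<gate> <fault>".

Evaluate each candidate on input A=0, B=0, C=0, D=0:
  G5 stuck-at-1: G1=1, G2=1, G3=0, G4=1, G5=1 [stuck-at-1], G6=1, G7=1, G8=0 → Y1=1, Y2=0 — matches
  G3 stuck-at-0: G1=1, G2=1, G3=0 [stuck-at-0], G4=1, G5=0, G6=0, G7=0, G8=0 → Y1=0, Y2=0 — eliminated
Only G5 stuck-at-1 reproduces the observed Y1=1, Y2=0.

G5 stuck-at-1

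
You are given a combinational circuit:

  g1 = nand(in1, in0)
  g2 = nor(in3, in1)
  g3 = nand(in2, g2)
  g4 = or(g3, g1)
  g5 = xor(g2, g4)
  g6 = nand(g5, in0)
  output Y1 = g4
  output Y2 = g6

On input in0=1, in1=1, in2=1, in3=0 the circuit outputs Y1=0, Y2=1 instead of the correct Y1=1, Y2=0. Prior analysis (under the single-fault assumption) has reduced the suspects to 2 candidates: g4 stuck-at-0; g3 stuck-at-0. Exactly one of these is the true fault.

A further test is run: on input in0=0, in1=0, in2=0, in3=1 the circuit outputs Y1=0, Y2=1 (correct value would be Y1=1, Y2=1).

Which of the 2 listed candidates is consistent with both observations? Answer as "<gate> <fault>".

Evaluate each candidate on input in0=0, in1=0, in2=0, in3=1:
  g4 stuck-at-0: g1=1, g2=0, g3=1, g4=0 [stuck-at-0], g5=0, g6=1 → Y1=0, Y2=1 — matches
  g3 stuck-at-0: g1=1, g2=0, g3=0 [stuck-at-0], g4=1, g5=1, g6=1 → Y1=1, Y2=1 — eliminated
Only g4 stuck-at-0 reproduces the observed Y1=0, Y2=1.

g4 stuck-at-0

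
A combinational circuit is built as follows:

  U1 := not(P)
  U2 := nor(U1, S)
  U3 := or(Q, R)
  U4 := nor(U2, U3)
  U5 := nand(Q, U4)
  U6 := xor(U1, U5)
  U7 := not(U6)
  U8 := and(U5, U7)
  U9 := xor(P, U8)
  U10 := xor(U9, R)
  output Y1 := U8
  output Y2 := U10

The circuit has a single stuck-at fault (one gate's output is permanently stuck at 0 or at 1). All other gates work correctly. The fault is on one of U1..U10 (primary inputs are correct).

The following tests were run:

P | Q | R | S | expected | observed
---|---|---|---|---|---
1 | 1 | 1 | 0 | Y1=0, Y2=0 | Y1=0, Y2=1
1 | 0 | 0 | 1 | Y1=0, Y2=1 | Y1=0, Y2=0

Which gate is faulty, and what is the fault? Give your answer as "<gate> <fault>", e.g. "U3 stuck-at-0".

Fault-free values for test 1 (P=1, Q=1, R=1, S=0): U1=0, U2=1, U3=1, U4=0, U5=1, U6=1, U7=0, U8=0, U9=1, U10=0, giving Y1=0, Y2=0. Observed Y1=0, Y2=1.
Test 1: faults giving observed Y1=0, Y2=1 are {U9 stuck-at-0, U10 stuck-at-1}.
Test 2 (P=1, Q=0, R=0, S=1): fault-free U1=0, U2=0, U3=0, U4=1, U5=1, U6=1, U7=0, U8=0, U9=1, U10=1 → Y1=0, Y2=1; observed Y1=0, Y2=0. Eliminates U10 stuck-at-1.
Only U9 stuck-at-0 is consistent with every test.

U9 stuck-at-0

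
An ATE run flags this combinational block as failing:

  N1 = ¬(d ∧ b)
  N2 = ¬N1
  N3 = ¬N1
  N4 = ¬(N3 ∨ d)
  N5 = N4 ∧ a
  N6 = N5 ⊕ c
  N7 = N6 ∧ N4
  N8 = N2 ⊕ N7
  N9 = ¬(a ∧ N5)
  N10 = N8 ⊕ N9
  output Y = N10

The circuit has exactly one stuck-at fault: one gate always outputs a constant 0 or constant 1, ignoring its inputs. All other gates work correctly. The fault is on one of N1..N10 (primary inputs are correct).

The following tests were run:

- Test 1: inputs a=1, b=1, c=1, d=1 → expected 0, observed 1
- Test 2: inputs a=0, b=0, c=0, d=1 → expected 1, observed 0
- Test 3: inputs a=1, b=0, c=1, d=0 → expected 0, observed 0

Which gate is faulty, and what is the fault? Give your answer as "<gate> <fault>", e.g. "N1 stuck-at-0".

Fault-free values for test 1 (a=1, b=1, c=1, d=1): N1=0, N2=1, N3=1, N4=0, N5=0, N6=1, N7=0, N8=1, N9=1, N10=0, giving Y=0. Observed 1.
Test 1: faults giving observed 1 are {N1 stuck-at-1, N2 stuck-at-0, N4 stuck-at-1, N5 stuck-at-1, N7 stuck-at-1, N8 stuck-at-0, N9 stuck-at-0, N10 stuck-at-1}.
Test 2 (a=0, b=0, c=0, d=1): fault-free N1=1, N2=0, N3=0, N4=0, N5=0, N6=0, N7=0, N8=0, N9=1, N10=1 → 1; observed 0. Eliminates N1 stuck-at-1, N2 stuck-at-0, N4 stuck-at-1, N5 stuck-at-1, N8 stuck-at-0, N10 stuck-at-1.
Test 3 (a=1, b=0, c=1, d=0): fault-free N1=1, N2=0, N3=0, N4=1, N5=1, N6=0, N7=0, N8=0, N9=0, N10=0 → 0; observed 0. Eliminates N7 stuck-at-1.
Only N9 stuck-at-0 is consistent with every test.

N9 stuck-at-0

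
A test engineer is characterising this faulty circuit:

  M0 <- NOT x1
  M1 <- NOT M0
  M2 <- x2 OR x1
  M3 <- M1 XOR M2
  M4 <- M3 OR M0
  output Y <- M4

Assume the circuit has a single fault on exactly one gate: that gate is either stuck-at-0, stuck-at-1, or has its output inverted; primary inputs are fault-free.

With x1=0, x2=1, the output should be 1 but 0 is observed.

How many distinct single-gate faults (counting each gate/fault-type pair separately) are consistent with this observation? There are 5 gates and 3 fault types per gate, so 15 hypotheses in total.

Fault-free: M0=1, M1=0, M2=1, M3=1, M4=1 → 1. Observed 0.
  M0: stuck-at-0, inverted output ✓; others ✗
  M1: none of the 3 fault types match ✗
  M2: none of the 3 fault types match ✗
  M3: none of the 3 fault types match ✗
  M4: stuck-at-0, inverted output ✓; others ✗
Consistent faults: {M0 stuck-at-0, M0 inverted output, M4 stuck-at-0, M4 inverted output} — 4 in all.

4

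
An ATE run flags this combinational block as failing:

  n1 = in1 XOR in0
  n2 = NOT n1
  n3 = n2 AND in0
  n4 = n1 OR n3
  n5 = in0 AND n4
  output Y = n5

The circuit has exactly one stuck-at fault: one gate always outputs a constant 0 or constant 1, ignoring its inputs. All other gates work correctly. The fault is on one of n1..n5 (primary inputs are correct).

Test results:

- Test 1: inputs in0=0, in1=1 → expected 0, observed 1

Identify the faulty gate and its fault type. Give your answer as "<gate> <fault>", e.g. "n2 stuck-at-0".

Fault-free values for test 1 (in0=0, in1=1): n1=1, n2=0, n3=0, n4=1, n5=0, giving Y=0. Observed 1.
Test 1: faults giving observed 1 are {n5 stuck-at-1}.
Only n5 stuck-at-1 is consistent with every test.

n5 stuck-at-1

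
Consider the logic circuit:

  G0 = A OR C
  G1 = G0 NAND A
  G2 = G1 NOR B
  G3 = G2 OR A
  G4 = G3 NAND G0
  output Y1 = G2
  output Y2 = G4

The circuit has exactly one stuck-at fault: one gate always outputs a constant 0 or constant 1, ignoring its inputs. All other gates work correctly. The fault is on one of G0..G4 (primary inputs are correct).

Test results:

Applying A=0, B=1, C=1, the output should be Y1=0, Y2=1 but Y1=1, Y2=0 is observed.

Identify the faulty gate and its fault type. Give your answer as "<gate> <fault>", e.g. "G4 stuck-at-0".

G2 stuck-at-1

Fault-free values for test 1 (A=0, B=1, C=1): G0=1, G1=1, G2=0, G3=0, G4=1, giving Y1=0, Y2=1. Observed Y1=1, Y2=0.
Test 1: faults giving observed Y1=1, Y2=0 are {G2 stuck-at-1}.
Only G2 stuck-at-1 is consistent with every test.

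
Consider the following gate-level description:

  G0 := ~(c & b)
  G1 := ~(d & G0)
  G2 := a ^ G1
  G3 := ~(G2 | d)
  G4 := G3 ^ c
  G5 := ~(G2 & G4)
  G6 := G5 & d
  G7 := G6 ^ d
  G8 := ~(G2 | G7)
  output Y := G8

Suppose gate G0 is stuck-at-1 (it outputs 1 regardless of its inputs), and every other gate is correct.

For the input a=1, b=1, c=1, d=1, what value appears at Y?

0

Propagate with G0 forced: G0=1 [stuck-at-1], G1=0, G2=1, G3=0, G4=1, G5=0, G6=0, G7=1, G8=0.
So Y = 0. (Without the fault it would be 1.)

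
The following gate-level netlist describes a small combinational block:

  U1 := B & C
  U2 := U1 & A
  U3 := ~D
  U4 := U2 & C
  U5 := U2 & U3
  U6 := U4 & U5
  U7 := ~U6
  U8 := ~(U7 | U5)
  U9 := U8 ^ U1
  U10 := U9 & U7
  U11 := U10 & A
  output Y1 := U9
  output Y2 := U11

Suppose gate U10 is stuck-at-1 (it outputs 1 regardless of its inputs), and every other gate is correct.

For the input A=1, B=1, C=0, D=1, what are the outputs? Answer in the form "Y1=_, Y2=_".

Propagate with U10 forced: U1=0, U2=0, U3=0, U4=0, U5=0, U6=0, U7=1, U8=0, U9=0, U10=1 [stuck-at-1], U11=1.
So the outputs are Y1=0, Y2=1. (Without the fault they would be Y1=0, Y2=0.)

Y1=0, Y2=1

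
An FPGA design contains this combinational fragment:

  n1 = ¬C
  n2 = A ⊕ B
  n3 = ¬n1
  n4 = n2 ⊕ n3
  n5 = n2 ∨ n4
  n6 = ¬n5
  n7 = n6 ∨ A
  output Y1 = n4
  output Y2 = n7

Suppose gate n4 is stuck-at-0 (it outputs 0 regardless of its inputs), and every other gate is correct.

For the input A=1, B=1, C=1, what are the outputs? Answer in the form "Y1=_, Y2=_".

Propagate with n4 forced: n1=0, n2=0, n3=1, n4=0 [stuck-at-0], n5=0, n6=1, n7=1.
So the outputs are Y1=0, Y2=1. (Without the fault they would be Y1=1, Y2=1.)

Y1=0, Y2=1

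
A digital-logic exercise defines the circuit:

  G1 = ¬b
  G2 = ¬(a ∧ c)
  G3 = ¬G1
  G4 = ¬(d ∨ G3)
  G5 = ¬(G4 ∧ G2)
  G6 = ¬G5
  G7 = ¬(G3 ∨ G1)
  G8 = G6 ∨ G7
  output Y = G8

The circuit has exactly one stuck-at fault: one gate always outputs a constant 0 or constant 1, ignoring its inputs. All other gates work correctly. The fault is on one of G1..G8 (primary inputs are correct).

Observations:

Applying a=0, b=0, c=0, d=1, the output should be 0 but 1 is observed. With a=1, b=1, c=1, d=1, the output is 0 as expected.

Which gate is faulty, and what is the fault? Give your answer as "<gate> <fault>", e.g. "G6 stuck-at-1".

G4 stuck-at-1

Fault-free values for test 1 (a=0, b=0, c=0, d=1): G1=1, G2=1, G3=0, G4=0, G5=1, G6=0, G7=0, G8=0, giving Y=0. Observed 1.
Test 1: faults giving observed 1 are {G4 stuck-at-1, G5 stuck-at-0, G6 stuck-at-1, G7 stuck-at-1, G8 stuck-at-1}.
Test 2 (a=1, b=1, c=1, d=1): fault-free G1=0, G2=0, G3=1, G4=0, G5=1, G6=0, G7=0, G8=0 → 0; observed 0. Eliminates G5 stuck-at-0, G6 stuck-at-1, G7 stuck-at-1, G8 stuck-at-1.
Only G4 stuck-at-1 is consistent with every test.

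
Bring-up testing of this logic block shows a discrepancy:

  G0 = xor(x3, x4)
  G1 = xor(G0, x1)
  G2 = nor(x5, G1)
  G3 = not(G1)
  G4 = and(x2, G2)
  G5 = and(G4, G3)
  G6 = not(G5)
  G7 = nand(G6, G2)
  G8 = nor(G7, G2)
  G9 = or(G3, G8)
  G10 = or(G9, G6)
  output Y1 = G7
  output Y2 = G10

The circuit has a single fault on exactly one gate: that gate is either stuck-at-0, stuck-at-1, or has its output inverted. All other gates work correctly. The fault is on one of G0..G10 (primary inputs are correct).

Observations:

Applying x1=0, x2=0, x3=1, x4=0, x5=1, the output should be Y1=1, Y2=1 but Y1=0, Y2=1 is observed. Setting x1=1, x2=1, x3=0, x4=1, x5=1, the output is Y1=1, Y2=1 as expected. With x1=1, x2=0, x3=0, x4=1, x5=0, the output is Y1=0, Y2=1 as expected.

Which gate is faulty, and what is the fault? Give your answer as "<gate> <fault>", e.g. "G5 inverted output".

Fault-free values for test 1 (x1=0, x2=0, x3=1, x4=0, x5=1): G0=1, G1=1, G2=0, G3=0, G4=0, G5=0, G6=1, G7=1, G8=0, G9=0, G10=1, giving Y1=1, Y2=1. Observed Y1=0, Y2=1.
Test 1: faults giving observed Y1=0, Y2=1 are {G2 stuck-at-1, G2 inverted output, G7 stuck-at-0, G7 inverted output}.
Test 2 (x1=1, x2=1, x3=0, x4=1, x5=1): fault-free G0=1, G1=0, G2=0, G3=1, G4=0, G5=0, G6=1, G7=1, G8=0, G9=1, G10=1 → Y1=1, Y2=1; observed Y1=1, Y2=1. Eliminates G7 stuck-at-0, G7 inverted output.
Test 3 (x1=1, x2=0, x3=0, x4=1, x5=0): fault-free G0=1, G1=0, G2=1, G3=1, G4=0, G5=0, G6=1, G7=0, G8=0, G9=1, G10=1 → Y1=0, Y2=1; observed Y1=0, Y2=1. Eliminates G2 inverted output.
Only G2 stuck-at-1 is consistent with every test.

G2 stuck-at-1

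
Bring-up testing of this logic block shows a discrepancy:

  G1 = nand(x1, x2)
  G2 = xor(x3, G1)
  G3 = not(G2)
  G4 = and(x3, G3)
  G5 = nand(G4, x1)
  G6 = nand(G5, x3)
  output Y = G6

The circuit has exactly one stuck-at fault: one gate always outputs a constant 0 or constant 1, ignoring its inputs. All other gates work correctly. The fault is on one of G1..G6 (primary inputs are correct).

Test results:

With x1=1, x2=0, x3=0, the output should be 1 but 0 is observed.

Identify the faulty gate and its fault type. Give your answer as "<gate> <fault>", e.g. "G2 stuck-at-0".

Fault-free values for test 1 (x1=1, x2=0, x3=0): G1=1, G2=1, G3=0, G4=0, G5=1, G6=1, giving Y=1. Observed 0.
Test 1: faults giving observed 0 are {G6 stuck-at-0}.
Only G6 stuck-at-0 is consistent with every test.

G6 stuck-at-0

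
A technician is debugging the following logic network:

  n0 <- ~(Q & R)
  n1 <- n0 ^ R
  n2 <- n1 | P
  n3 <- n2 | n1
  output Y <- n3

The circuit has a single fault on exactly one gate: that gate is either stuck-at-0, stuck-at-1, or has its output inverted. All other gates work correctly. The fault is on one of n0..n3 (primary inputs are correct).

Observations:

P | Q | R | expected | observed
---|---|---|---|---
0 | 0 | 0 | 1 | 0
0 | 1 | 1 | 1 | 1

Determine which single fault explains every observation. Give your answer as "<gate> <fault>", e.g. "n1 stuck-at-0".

Fault-free values for test 1 (P=0, Q=0, R=0): n0=1, n1=1, n2=1, n3=1, giving Y=1. Observed 0.
Test 1: faults giving observed 0 are {n0 stuck-at-0, n0 inverted output, n1 stuck-at-0, n1 inverted output, n3 stuck-at-0, n3 inverted output}.
Test 2 (P=0, Q=1, R=1): fault-free n0=0, n1=1, n2=1, n3=1 → 1; observed 1. Eliminates n0 inverted output, n1 stuck-at-0, n1 inverted output, n3 stuck-at-0, n3 inverted output.
Only n0 stuck-at-0 is consistent with every test.

n0 stuck-at-0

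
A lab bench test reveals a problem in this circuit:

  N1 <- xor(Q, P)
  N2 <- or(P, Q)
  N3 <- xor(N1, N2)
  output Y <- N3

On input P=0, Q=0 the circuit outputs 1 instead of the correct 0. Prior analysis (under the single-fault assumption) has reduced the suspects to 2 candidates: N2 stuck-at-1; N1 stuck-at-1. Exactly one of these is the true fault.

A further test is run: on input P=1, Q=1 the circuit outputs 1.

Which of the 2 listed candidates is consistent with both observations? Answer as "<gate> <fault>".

Evaluate each candidate on input P=1, Q=1:
  N2 stuck-at-1: N1=0, N2=1 [stuck-at-1], N3=1 → 1 — matches
  N1 stuck-at-1: N1=1 [stuck-at-1], N2=1, N3=0 → 0 — eliminated
Only N2 stuck-at-1 reproduces the observed 1.

N2 stuck-at-1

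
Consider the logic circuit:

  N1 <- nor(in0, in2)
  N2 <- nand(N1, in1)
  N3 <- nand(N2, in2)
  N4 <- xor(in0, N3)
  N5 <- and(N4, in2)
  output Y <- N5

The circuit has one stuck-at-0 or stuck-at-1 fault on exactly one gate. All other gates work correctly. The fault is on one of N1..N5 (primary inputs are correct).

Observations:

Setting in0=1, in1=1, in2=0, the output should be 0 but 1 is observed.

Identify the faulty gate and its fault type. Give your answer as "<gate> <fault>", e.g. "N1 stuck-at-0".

Fault-free values for test 1 (in0=1, in1=1, in2=0): N1=0, N2=1, N3=1, N4=0, N5=0, giving Y=0. Observed 1.
Test 1: faults giving observed 1 are {N5 stuck-at-1}.
Only N5 stuck-at-1 is consistent with every test.

N5 stuck-at-1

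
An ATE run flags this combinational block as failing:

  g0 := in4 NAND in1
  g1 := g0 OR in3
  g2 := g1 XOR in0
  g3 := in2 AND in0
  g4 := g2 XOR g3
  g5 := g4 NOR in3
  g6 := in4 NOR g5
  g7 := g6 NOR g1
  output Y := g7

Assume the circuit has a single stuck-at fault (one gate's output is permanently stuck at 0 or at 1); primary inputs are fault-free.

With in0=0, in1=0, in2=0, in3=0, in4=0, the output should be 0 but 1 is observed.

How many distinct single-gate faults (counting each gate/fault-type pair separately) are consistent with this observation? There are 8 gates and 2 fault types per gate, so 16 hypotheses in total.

Fault-free: g0=1, g1=1, g2=1, g3=0, g4=1, g5=0, g6=1, g7=0 → 0. Observed 1.
  g0: stuck-at-0 ✓; others ✗
  g1: stuck-at-0 ✓; others ✗
  g2: none of the 2 fault types match ✗
  g3: none of the 2 fault types match ✗
  g4: none of the 2 fault types match ✗
  g5: none of the 2 fault types match ✗
  g6: none of the 2 fault types match ✗
  g7: stuck-at-1 ✓; others ✗
Consistent faults: {g0 stuck-at-0, g1 stuck-at-0, g7 stuck-at-1} — 3 in all.

3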